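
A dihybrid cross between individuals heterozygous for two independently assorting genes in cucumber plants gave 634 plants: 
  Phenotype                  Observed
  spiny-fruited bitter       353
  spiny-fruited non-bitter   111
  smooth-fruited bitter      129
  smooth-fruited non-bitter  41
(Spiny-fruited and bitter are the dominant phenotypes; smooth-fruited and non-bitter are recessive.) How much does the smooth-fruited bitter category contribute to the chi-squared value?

A dihybrid F₂ with independent assortment and complete dominance at both loci gives a 9:3:3:1 phenotypic ratio.
Expected counts for N = 634 under a 9:3:3:1 ratio (total parts = 16):
  spiny-fruited bitter: 634 × 9/16 = 356.625
  spiny-fruited non-bitter: 634 × 3/16 = 118.875
  smooth-fruited bitter: 634 × 3/16 = 118.875
  smooth-fruited non-bitter: 634 × 1/16 = 39.625
Contribution of smooth-fruited bitter: (129 − 118.875)² / 118.875 = 0.8624

0.862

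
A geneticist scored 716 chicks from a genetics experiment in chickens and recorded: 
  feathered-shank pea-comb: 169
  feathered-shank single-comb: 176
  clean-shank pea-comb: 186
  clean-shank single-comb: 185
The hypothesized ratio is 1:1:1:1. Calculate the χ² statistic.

1.084

Expected counts for N = 716 under a 1:1:1:1 ratio (total parts = 4):
  feathered-shank pea-comb: 716 × 1/4 = 179
  feathered-shank single-comb: 716 × 1/4 = 179
  clean-shank pea-comb: 716 × 1/4 = 179
  clean-shank single-comb: 716 × 1/4 = 179
χ² = Σ (O − E)² / E
  feathered-shank pea-comb: (169 − 179)² / 179 = 0.5587
  feathered-shank single-comb: (176 − 179)² / 179 = 0.0503
  clean-shank pea-comb: (186 − 179)² / 179 = 0.2737
  clean-shank single-comb: (185 − 179)² / 179 = 0.2011
χ² = 0.5587 + 0.0503 + 0.2737 + 0.2011 = 1.0838 ≈ 1.084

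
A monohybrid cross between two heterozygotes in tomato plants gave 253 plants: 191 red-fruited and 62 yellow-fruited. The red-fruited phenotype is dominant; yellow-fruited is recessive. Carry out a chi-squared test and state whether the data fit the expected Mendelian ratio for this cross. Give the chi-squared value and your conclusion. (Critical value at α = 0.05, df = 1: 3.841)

0.033; consistent

For a monohybrid cross between heterozygotes with complete dominance, the expected phenotypic ratio is 3:1.
Under the 3:1 hypothesis (Σ ratio = 4, N = 253):
  red-fruited: 253 × 3/4 = 189.75
  yellow-fruited: 253 × 1/4 = 63.25
χ² = Σ (O − E)² / E
  red-fruited: (191 − 189.75)² / 189.75 = 0.0082
  yellow-fruited: (62 − 63.25)² / 63.25 = 0.0247
χ² = 0.0082 + 0.0247 = 0.0329 ≈ 0.033
Degrees of freedom = 2 − 1 = 1; critical value at α = 0.05 is 3.841.
Since 0.033 < 3.841, we fail to reject the null hypothesis — the data are consistent with the 3:1 ratio.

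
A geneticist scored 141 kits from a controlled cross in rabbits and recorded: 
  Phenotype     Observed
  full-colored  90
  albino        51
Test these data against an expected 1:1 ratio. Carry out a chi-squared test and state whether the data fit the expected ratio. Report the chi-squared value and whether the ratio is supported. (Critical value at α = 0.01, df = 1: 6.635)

Expected counts for N = 141 under a 1:1 ratio (total parts = 2):
  full-colored: 141 × 1/2 = 70.5
  albino: 141 × 1/2 = 70.5
χ² = Σ (O − E)² / E
  full-colored: (90 − 70.5)² / 70.5 = 5.3936
  albino: (51 − 70.5)² / 70.5 = 5.3936
χ² = 5.3936 + 5.3936 = 10.7872 ≈ 10.787
Degrees of freedom = 2 − 1 = 1; critical value at α = 0.01 is 6.635.
Since 10.787 > 6.635, we reject the null hypothesis — the data do not fit the 1:1 ratio.

10.787; not consistent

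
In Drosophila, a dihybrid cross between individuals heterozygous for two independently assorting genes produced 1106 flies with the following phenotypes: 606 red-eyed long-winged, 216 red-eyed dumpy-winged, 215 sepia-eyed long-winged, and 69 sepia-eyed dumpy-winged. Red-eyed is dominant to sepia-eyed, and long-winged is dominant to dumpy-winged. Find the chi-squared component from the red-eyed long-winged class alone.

0.418

A dihybrid F₂ with independent assortment and complete dominance at both loci gives a 9:3:3:1 phenotypic ratio.
The 9:3:3:1 ratio has 16 parts, so with N = 1106 the expected counts are:
  red-eyed long-winged: 1106 × 9/16 = 622.125
  red-eyed dumpy-winged: 1106 × 3/16 = 207.375
  sepia-eyed long-winged: 1106 × 3/16 = 207.375
  sepia-eyed dumpy-winged: 1106 × 1/16 = 69.125
Contribution of red-eyed long-winged: (606 − 622.125)² / 622.125 = 0.4179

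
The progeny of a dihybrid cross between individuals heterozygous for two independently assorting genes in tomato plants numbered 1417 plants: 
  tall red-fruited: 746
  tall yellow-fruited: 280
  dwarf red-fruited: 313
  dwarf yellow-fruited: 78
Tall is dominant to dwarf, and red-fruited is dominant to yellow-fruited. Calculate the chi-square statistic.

A dihybrid F₂ with independent assortment and complete dominance at both loci gives a 9:3:3:1 phenotypic ratio.
Expected counts for N = 1417 under a 9:3:3:1 ratio (total parts = 16):
  tall red-fruited: 1417 × 9/16 = 797.0625
  tall yellow-fruited: 1417 × 3/16 = 265.6875
  dwarf red-fruited: 1417 × 3/16 = 265.6875
  dwarf yellow-fruited: 1417 × 1/16 = 88.5625
χ² = Σ (O − E)² / E
  tall red-fruited: (746 − 797.0625)² / 797.0625 = 3.2712
  tall yellow-fruited: (280 − 265.6875)² / 265.6875 = 0.7710
  dwarf red-fruited: (313 − 265.6875)² / 265.6875 = 8.4252
  dwarf yellow-fruited: (78 − 88.5625)² / 88.5625 = 1.2597
χ² = 3.2712 + 0.7710 + 8.4252 + 1.2597 = 13.7271 ≈ 13.727

13.727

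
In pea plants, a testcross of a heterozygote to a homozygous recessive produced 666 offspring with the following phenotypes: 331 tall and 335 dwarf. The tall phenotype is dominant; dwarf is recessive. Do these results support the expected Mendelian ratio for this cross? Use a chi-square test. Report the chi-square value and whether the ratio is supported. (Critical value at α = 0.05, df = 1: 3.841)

A testcross of a heterozygote (Aa × aa) gives a 1:1 phenotypic ratio.
The 1:1 ratio has 2 parts, so with N = 666 the expected counts are:
  tall: 666 × 1/2 = 333
  dwarf: 666 × 1/2 = 333
χ² = Σ (O − E)² / E
  tall: (331 − 333)² / 333 = 0.0120
  dwarf: (335 − 333)² / 333 = 0.0120
χ² = 0.0120 + 0.0120 = 0.024
Degrees of freedom = 2 − 1 = 1; critical value at α = 0.05 is 3.841.
Since 0.024 < 3.841, we fail to reject the null hypothesis — the data are consistent with the 1:1 ratio.

0.024; consistent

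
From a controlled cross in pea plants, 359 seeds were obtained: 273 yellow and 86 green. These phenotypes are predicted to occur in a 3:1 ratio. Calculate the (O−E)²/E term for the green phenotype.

0.157

Under the 3:1 hypothesis (Σ ratio = 4, N = 359):
  yellow: 359 × 3/4 = 269.25
  green: 359 × 1/4 = 89.75
Contribution of green: (86 − 89.75)² / 89.75 = 0.1567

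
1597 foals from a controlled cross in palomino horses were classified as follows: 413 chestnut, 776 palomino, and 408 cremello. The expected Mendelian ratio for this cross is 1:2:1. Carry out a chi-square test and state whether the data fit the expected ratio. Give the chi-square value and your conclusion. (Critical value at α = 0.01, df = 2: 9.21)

Total ratio parts = 4. Expected numbers out of 1597:
  chestnut: 1597 × 1/4 = 399.25
  palomino: 1597 × 2/4 = 798.5
  cremello: 1597 × 1/4 = 399.25
χ² = Σ (O − E)² / E
  chestnut: (413 − 399.25)² / 399.25 = 0.4735
  palomino: (776 − 798.5)² / 798.5 = 0.6340
  cremello: (408 − 399.25)² / 399.25 = 0.1918
χ² = 0.4735 + 0.6340 + 0.1918 = 1.2993 ≈ 1.299
Degrees of freedom = 3 − 1 = 2; critical value at α = 0.01 is 9.21.
Since 1.299 < 9.21, we fail to reject the null hypothesis — the data are consistent with the 1:2:1 ratio.

1.299; consistent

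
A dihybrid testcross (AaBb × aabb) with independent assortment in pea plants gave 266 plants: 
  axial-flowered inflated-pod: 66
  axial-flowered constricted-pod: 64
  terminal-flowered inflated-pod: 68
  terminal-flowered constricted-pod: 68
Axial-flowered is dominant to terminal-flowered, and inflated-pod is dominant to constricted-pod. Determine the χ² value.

A dihybrid testcross with independent assortment gives a 1:1:1:1 ratio.
Under the 1:1:1:1 hypothesis (Σ ratio = 4, N = 266):
  axial-flowered inflated-pod: 266 × 1/4 = 66.5
  axial-flowered constricted-pod: 266 × 1/4 = 66.5
  terminal-flowered inflated-pod: 266 × 1/4 = 66.5
  terminal-flowered constricted-pod: 266 × 1/4 = 66.5
χ² = Σ (O − E)² / E
  axial-flowered inflated-pod: (66 − 66.5)² / 66.5 = 0.0038
  axial-flowered constricted-pod: (64 − 66.5)² / 66.5 = 0.0940
  terminal-flowered inflated-pod: (68 − 66.5)² / 66.5 = 0.0338
  terminal-flowered constricted-pod: (68 − 66.5)² / 66.5 = 0.0338
χ² = 0.0038 + 0.0940 + 0.0338 + 0.0338 = 0.1654 ≈ 0.165

0.165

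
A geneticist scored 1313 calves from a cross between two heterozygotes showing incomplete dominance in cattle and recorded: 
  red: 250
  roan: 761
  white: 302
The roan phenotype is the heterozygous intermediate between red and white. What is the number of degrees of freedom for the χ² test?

2

With incomplete dominance, a heterozygote × heterozygote cross gives a 1:2:1 phenotypic ratio.
A goodness-of-fit test with 3 phenotype classes has df = 3 − 1 = 2.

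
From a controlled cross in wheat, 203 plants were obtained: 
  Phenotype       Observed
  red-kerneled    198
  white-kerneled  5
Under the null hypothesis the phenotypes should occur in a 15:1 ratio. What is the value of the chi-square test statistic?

4.968

Expected counts for N = 203 under a 15:1 ratio (total parts = 16):
  red-kerneled: 203 × 15/16 = 190.3125
  white-kerneled: 203 × 1/16 = 12.6875
χ² = Σ (O − E)² / E
  red-kerneled: (198 − 190.3125)² / 190.3125 = 0.3105
  white-kerneled: (5 − 12.6875)² / 12.6875 = 4.6579
χ² = 0.3105 + 4.6579 = 4.9684 ≈ 4.968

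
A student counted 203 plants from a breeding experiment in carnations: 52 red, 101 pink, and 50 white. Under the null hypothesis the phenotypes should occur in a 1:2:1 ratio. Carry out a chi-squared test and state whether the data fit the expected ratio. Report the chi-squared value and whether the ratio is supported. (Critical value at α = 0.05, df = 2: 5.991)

Total ratio parts = 4. Expected numbers out of 203:
  red: 203 × 1/4 = 50.75
  pink: 203 × 2/4 = 101.5
  white: 203 × 1/4 = 50.75
χ² = Σ (O − E)² / E
  red: (52 − 50.75)² / 50.75 = 0.0308
  pink: (101 − 101.5)² / 101.5 = 0.0025
  white: (50 − 50.75)² / 50.75 = 0.0111
χ² = 0.0308 + 0.0025 + 0.0111 = 0.0444 ≈ 0.044
Degrees of freedom = 3 − 1 = 2; critical value at α = 0.05 is 5.991.
Since 0.044 < 5.991, we fail to reject the null hypothesis — the data are consistent with the 1:2:1 ratio.

0.044; consistent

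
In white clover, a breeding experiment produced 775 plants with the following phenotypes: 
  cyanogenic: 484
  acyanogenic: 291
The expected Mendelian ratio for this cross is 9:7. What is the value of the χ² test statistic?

12.112

Total ratio parts = 16. Expected numbers out of 775:
  cyanogenic: 775 × 9/16 = 435.9375
  acyanogenic: 775 × 7/16 = 339.0625
χ² = Σ (O − E)² / E
  cyanogenic: (484 − 435.9375)² / 435.9375 = 5.2989
  acyanogenic: (291 − 339.0625)² / 339.0625 = 6.8129
χ² = 5.2989 + 6.8129 = 12.1118 ≈ 12.112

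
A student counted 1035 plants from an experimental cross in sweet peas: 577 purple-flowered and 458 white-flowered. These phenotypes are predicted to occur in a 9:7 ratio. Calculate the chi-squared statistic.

The 9:7 ratio has 16 parts, so with N = 1035 the expected counts are:
  purple-flowered: 1035 × 9/16 = 582.1875
  white-flowered: 1035 × 7/16 = 452.8125
χ² = Σ (O − E)² / E
  purple-flowered: (577 − 582.1875)² / 582.1875 = 0.0462
  white-flowered: (458 − 452.8125)² / 452.8125 = 0.0594
χ² = 0.0462 + 0.0594 = 0.1056 ≈ 0.106

0.106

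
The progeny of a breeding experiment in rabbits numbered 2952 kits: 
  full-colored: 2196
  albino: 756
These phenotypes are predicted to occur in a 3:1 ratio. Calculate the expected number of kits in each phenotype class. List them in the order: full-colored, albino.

Expected counts for N = 2952 under a 3:1 ratio (total parts = 4):
  full-colored: 2952 × 3/4 = 2214
  albino: 2952 × 1/4 = 738

2214, 738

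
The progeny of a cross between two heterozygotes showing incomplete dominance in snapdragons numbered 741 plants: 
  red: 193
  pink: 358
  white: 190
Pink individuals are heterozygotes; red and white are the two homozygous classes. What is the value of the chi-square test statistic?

0.868

With incomplete dominance, a heterozygote × heterozygote cross gives a 1:2:1 phenotypic ratio.
The 1:2:1 ratio has 4 parts, so with N = 741 the expected counts are:
  red: 741 × 1/4 = 185.25
  pink: 741 × 2/4 = 370.5
  white: 741 × 1/4 = 185.25
χ² = Σ (O − E)² / E
  red: (193 − 185.25)² / 185.25 = 0.3242
  pink: (358 − 370.5)² / 370.5 = 0.4217
  white: (190 − 185.25)² / 185.25 = 0.1218
χ² = 0.3242 + 0.4217 + 0.1218 = 0.8677 ≈ 0.868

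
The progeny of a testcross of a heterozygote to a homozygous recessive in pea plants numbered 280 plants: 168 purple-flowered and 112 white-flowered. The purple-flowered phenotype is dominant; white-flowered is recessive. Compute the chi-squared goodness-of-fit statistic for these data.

11.200

A testcross of a heterozygote (Aa × aa) gives a 1:1 phenotypic ratio.
Total ratio parts = 2. Expected numbers out of 280:
  purple-flowered: 280 × 1/2 = 140
  white-flowered: 280 × 1/2 = 140
χ² = Σ (O − E)² / E
  purple-flowered: (168 − 140)² / 140 = 5.6000
  white-flowered: (112 − 140)² / 140 = 5.6000
χ² = 5.6000 + 5.6000 = 11.200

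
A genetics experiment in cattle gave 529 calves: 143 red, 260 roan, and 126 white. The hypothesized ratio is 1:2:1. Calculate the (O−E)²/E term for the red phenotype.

0.874

The 1:2:1 ratio has 4 parts, so with N = 529 the expected counts are:
  red: 529 × 1/4 = 132.25
  roan: 529 × 2/4 = 264.5
  white: 529 × 1/4 = 132.25
Contribution of red: (143 − 132.25)² / 132.25 = 0.8738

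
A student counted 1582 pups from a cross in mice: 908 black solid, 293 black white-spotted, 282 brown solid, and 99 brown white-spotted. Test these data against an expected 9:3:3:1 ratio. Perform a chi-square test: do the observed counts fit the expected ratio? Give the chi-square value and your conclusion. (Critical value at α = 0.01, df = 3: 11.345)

Total ratio parts = 16. Expected numbers out of 1582:
  black solid: 1582 × 9/16 = 889.875
  black white-spotted: 1582 × 3/16 = 296.625
  brown solid: 1582 × 3/16 = 296.625
  brown white-spotted: 1582 × 1/16 = 98.875
χ² = Σ (O − E)² / E
  black solid: (908 − 889.875)² / 889.875 = 0.3692
  black white-spotted: (293 − 296.625)² / 296.625 = 0.0443
  brown solid: (282 − 296.625)² / 296.625 = 0.7211
  brown white-spotted: (99 − 98.875)² / 98.875 = 0.0002
χ² = 0.3692 + 0.0443 + 0.7211 + 0.0002 = 1.1348 ≈ 1.135
Degrees of freedom = 4 − 1 = 3; critical value at α = 0.01 is 11.345.
Since 1.135 < 11.345, we fail to reject the null hypothesis — the data are consistent with the 9:3:3:1 ratio.

1.135; consistent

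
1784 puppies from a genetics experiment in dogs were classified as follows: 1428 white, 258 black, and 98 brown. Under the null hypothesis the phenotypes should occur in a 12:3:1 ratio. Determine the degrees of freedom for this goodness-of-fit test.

2

A goodness-of-fit test with 3 phenotype classes has df = 3 − 1 = 2.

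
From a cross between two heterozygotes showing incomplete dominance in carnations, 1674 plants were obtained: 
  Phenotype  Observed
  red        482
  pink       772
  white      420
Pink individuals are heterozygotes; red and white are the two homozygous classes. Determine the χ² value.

With incomplete dominance, a heterozygote × heterozygote cross gives a 1:2:1 phenotypic ratio.
Total ratio parts = 4. Expected numbers out of 1674:
  red: 1674 × 1/4 = 418.5
  pink: 1674 × 2/4 = 837
  white: 1674 × 1/4 = 418.5
χ² = Σ (O − E)² / E
  red: (482 − 418.5)² / 418.5 = 9.6350
  pink: (772 − 837)² / 837 = 5.0478
  white: (420 − 418.5)² / 418.5 = 0.0054
χ² = 9.6350 + 5.0478 + 0.0054 = 14.6882 ≈ 14.688

14.688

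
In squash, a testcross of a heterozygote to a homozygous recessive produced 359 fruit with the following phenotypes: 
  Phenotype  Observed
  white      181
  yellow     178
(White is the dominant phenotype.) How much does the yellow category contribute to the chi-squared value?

A testcross of a heterozygote (Aa × aa) gives a 1:1 phenotypic ratio.
Under the 1:1 hypothesis (Σ ratio = 2, N = 359):
  white: 359 × 1/2 = 179.5
  yellow: 359 × 1/2 = 179.5
Contribution of yellow: (178 − 179.5)² / 179.5 = 0.0125

0.013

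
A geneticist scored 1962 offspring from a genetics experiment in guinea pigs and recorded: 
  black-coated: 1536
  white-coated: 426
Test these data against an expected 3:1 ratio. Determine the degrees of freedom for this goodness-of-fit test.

1

A goodness-of-fit test with 2 phenotype classes has df = 2 − 1 = 1.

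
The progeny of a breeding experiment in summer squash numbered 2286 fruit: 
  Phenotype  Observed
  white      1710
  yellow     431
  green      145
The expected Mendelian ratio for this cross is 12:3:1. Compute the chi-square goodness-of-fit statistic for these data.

Expected counts for N = 2286 under a 12:3:1 ratio (total parts = 16):
  white: 2286 × 12/16 = 1714.5
  yellow: 2286 × 3/16 = 428.625
  green: 2286 × 1/16 = 142.875
χ² = Σ (O − E)² / E
  white: (1710 − 1714.5)² / 1714.5 = 0.0118
  yellow: (431 − 428.625)² / 428.625 = 0.0132
  green: (145 − 142.875)² / 142.875 = 0.0316
χ² = 0.0118 + 0.0132 + 0.0316 = 0.0566 ≈ 0.057

0.057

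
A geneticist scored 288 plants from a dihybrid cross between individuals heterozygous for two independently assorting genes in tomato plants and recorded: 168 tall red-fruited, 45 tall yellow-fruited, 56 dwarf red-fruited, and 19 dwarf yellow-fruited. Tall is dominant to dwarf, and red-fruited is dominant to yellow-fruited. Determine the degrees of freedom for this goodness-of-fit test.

A dihybrid F₂ with independent assortment and complete dominance at both loci gives a 9:3:3:1 phenotypic ratio.
A goodness-of-fit test with 4 phenotype classes has df = 4 − 1 = 3.

3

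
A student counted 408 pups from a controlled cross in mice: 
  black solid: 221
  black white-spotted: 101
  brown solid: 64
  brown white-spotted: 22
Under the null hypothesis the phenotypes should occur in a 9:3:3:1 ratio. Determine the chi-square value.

10.684

Total ratio parts = 16. Expected numbers out of 408:
  black solid: 408 × 9/16 = 229.5
  black white-spotted: 408 × 3/16 = 76.5
  brown solid: 408 × 3/16 = 76.5
  brown white-spotted: 408 × 1/16 = 25.5
χ² = Σ (O − E)² / E
  black solid: (221 − 229.5)² / 229.5 = 0.3148
  black white-spotted: (101 − 76.5)² / 76.5 = 7.8464
  brown solid: (64 − 76.5)² / 76.5 = 2.0425
  brown white-spotted: (22 − 25.5)² / 25.5 = 0.4804
χ² = 0.3148 + 7.8464 + 2.0425 + 0.4804 = 10.6841 ≈ 10.684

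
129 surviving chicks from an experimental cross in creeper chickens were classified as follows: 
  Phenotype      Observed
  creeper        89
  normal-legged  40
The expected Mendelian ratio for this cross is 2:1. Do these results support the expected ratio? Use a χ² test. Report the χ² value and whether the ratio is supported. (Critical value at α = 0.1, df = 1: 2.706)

0.314; consistent

Expected counts for N = 129 under a 2:1 ratio (total parts = 3):
  creeper: 129 × 2/3 = 86
  normal-legged: 129 × 1/3 = 43
χ² = Σ (O − E)² / E
  creeper: (89 − 86)² / 86 = 0.1047
  normal-legged: (40 − 43)² / 43 = 0.2093
χ² = 0.1047 + 0.2093 = 0.314
Degrees of freedom = 2 − 1 = 1; critical value at α = 0.1 is 2.706.
Since 0.314 < 2.706, we fail to reject the null hypothesis — the data are consistent with the 2:1 ratio.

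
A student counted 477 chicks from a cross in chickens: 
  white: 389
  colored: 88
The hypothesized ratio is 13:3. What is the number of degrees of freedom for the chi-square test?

1

A goodness-of-fit test with 2 phenotype classes has df = 2 − 1 = 1.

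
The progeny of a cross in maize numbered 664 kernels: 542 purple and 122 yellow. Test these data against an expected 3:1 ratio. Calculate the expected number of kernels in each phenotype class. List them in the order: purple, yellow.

498, 166

Expected counts for N = 664 under a 3:1 ratio (total parts = 4):
  purple: 664 × 3/4 = 498
  yellow: 664 × 1/4 = 166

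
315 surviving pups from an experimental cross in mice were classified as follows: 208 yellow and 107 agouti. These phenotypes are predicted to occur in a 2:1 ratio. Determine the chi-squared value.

0.057

Expected counts for N = 315 under a 2:1 ratio (total parts = 3):
  yellow: 315 × 2/3 = 210
  agouti: 315 × 1/3 = 105
χ² = Σ (O − E)² / E
  yellow: (208 − 210)² / 210 = 0.0190
  agouti: (107 − 105)² / 105 = 0.0381
χ² = 0.0190 + 0.0381 = 0.0571 ≈ 0.057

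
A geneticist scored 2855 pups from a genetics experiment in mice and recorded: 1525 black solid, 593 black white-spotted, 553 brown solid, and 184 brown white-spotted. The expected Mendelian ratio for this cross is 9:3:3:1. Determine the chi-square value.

11.054

Expected counts for N = 2855 under a 9:3:3:1 ratio (total parts = 16):
  black solid: 2855 × 9/16 = 1605.9375
  black white-spotted: 2855 × 3/16 = 535.3125
  brown solid: 2855 × 3/16 = 535.3125
  brown white-spotted: 2855 × 1/16 = 178.4375
χ² = Σ (O − E)² / E
  black solid: (1525 − 1605.9375)² / 1605.9375 = 4.0792
  black white-spotted: (593 − 535.3125)² / 535.3125 = 6.2166
  brown solid: (553 − 535.3125)² / 535.3125 = 0.5844
  brown white-spotted: (184 − 178.4375)² / 178.4375 = 0.1734
χ² = 4.0792 + 6.2166 + 0.5844 + 0.1734 = 11.0536 ≈ 11.054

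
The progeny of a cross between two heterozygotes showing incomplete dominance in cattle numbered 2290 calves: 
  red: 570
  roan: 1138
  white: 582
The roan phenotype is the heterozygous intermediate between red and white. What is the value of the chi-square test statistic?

0.211

With incomplete dominance, a heterozygote × heterozygote cross gives a 1:2:1 phenotypic ratio.
Total ratio parts = 4. Expected numbers out of 2290:
  red: 2290 × 1/4 = 572.5
  roan: 2290 × 2/4 = 1145
  white: 2290 × 1/4 = 572.5
χ² = Σ (O − E)² / E
  red: (570 − 572.5)² / 572.5 = 0.0109
  roan: (1138 − 1145)² / 1145 = 0.0428
  white: (582 − 572.5)² / 572.5 = 0.1576
χ² = 0.0109 + 0.0428 + 0.1576 = 0.2113 ≈ 0.211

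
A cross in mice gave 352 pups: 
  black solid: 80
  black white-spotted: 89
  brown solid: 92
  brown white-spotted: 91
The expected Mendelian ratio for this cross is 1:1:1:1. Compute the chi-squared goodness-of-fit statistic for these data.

Expected counts for N = 352 under a 1:1:1:1 ratio (total parts = 4):
  black solid: 352 × 1/4 = 88
  black white-spotted: 352 × 1/4 = 88
  brown solid: 352 × 1/4 = 88
  brown white-spotted: 352 × 1/4 = 88
χ² = Σ (O − E)² / E
  black solid: (80 − 88)² / 88 = 0.7273
  black white-spotted: (89 − 88)² / 88 = 0.0114
  brown solid: (92 − 88)² / 88 = 0.1818
  brown white-spotted: (91 − 88)² / 88 = 0.1023
χ² = 0.7273 + 0.0114 + 0.1818 + 0.1023 = 1.0228 ≈ 1.023

1.023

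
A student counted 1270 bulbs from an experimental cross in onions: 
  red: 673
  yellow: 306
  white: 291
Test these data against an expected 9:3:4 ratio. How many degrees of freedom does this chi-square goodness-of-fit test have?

A goodness-of-fit test with 3 phenotype classes has df = 3 − 1 = 2.

2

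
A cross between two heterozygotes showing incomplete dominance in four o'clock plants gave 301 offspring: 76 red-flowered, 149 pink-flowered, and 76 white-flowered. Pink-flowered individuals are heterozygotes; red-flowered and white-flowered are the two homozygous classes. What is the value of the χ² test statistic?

0.030

With incomplete dominance, a heterozygote × heterozygote cross gives a 1:2:1 phenotypic ratio.
The 1:2:1 ratio has 4 parts, so with N = 301 the expected counts are:
  red-flowered: 301 × 1/4 = 75.25
  pink-flowered: 301 × 2/4 = 150.5
  white-flowered: 301 × 1/4 = 75.25
χ² = Σ (O − E)² / E
  red-flowered: (76 − 75.25)² / 75.25 = 0.0075
  pink-flowered: (149 − 150.5)² / 150.5 = 0.0150
  white-flowered: (76 − 75.25)² / 75.25 = 0.0075
χ² = 0.0075 + 0.0150 + 0.0075 = 0.030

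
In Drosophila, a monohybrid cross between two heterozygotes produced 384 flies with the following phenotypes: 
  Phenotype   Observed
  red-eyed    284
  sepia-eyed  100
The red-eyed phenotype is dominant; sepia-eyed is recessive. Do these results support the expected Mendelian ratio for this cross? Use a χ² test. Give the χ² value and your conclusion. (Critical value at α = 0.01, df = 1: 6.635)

0.222; consistent

For a monohybrid cross between heterozygotes with complete dominance, the expected phenotypic ratio is 3:1.
Expected counts for N = 384 under a 3:1 ratio (total parts = 4):
  red-eyed: 384 × 3/4 = 288
  sepia-eyed: 384 × 1/4 = 96
χ² = Σ (O − E)² / E
  red-eyed: (284 − 288)² / 288 = 0.0556
  sepia-eyed: (100 − 96)² / 96 = 0.1667
χ² = 0.0556 + 0.1667 = 0.2223 ≈ 0.222
Degrees of freedom = 2 − 1 = 1; critical value at α = 0.01 is 6.635.
Since 0.222 < 6.635, we fail to reject the null hypothesis — the data are consistent with the 3:1 ratio.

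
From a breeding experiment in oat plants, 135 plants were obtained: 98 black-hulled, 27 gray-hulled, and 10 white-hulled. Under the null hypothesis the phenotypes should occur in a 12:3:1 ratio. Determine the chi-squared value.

Under the 12:3:1 hypothesis (Σ ratio = 16, N = 135):
  black-hulled: 135 × 12/16 = 101.25
  gray-hulled: 135 × 3/16 = 25.3125
  white-hulled: 135 × 1/16 = 8.4375
χ² = Σ (O − E)² / E
  black-hulled: (98 − 101.25)² / 101.25 = 0.1043
  gray-hulled: (27 − 25.3125)² / 25.3125 = 0.1125
  white-hulled: (10 − 8.4375)² / 8.4375 = 0.2894
χ² = 0.1043 + 0.1125 + 0.2894 = 0.5062 ≈ 0.506

0.506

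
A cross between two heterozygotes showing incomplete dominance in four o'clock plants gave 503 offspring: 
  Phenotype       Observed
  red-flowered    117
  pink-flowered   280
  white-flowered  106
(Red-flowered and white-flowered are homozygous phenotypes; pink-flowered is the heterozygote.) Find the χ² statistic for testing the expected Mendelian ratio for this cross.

With incomplete dominance, a heterozygote × heterozygote cross gives a 1:2:1 phenotypic ratio.
Expected counts for N = 503 under a 1:2:1 ratio (total parts = 4):
  red-flowered: 503 × 1/4 = 125.75
  pink-flowered: 503 × 2/4 = 251.5
  white-flowered: 503 × 1/4 = 125.75
χ² = Σ (O − E)² / E
  red-flowered: (117 − 125.75)² / 125.75 = 0.6088
  pink-flowered: (280 − 251.5)² / 251.5 = 3.2296
  white-flowered: (106 − 125.75)² / 125.75 = 3.1019
χ² = 0.6088 + 3.2296 + 3.1019 = 6.9403 ≈ 6.940

6.940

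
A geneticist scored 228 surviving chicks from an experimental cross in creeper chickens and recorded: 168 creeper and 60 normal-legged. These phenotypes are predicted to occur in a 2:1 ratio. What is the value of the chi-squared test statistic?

5.053

Total ratio parts = 3. Expected numbers out of 228:
  creeper: 228 × 2/3 = 152
  normal-legged: 228 × 1/3 = 76
χ² = Σ (O − E)² / E
  creeper: (168 − 152)² / 152 = 1.6842
  normal-legged: (60 − 76)² / 76 = 3.3684
χ² = 1.6842 + 3.3684 = 5.0526 ≈ 5.053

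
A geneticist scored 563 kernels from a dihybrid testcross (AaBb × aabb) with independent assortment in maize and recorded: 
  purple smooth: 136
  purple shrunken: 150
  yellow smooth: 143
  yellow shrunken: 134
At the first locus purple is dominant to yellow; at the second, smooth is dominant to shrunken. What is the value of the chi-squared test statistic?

A dihybrid testcross with independent assortment gives a 1:1:1:1 ratio.
Total ratio parts = 4. Expected numbers out of 563:
  purple smooth: 563 × 1/4 = 140.75
  purple shrunken: 563 × 1/4 = 140.75
  yellow smooth: 563 × 1/4 = 140.75
  yellow shrunken: 563 × 1/4 = 140.75
χ² = Σ (O − E)² / E
  purple smooth: (136 − 140.75)² / 140.75 = 0.1603
  purple shrunken: (150 − 140.75)² / 140.75 = 0.6079
  yellow smooth: (143 − 140.75)² / 140.75 = 0.0360
  yellow shrunken: (134 − 140.75)² / 140.75 = 0.3237
χ² = 0.1603 + 0.6079 + 0.0360 + 0.3237 = 1.1279 ≈ 1.128

1.128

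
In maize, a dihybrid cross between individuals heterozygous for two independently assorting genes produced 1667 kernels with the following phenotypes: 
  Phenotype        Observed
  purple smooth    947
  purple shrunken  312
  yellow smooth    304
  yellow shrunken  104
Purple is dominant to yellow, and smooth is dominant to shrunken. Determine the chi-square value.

A dihybrid F₂ with independent assortment and complete dominance at both loci gives a 9:3:3:1 phenotypic ratio.
Total ratio parts = 16. Expected numbers out of 1667:
  purple smooth: 1667 × 9/16 = 937.6875
  purple shrunken: 1667 × 3/16 = 312.5625
  yellow smooth: 1667 × 3/16 = 312.5625
  yellow shrunken: 1667 × 1/16 = 104.1875
χ² = Σ (O − E)² / E
  purple smooth: (947 − 937.6875)² / 937.6875 = 0.0925
  purple shrunken: (312 − 312.5625)² / 312.5625 = 0.0010
  yellow smooth: (304 − 312.5625)² / 312.5625 = 0.2346
  yellow shrunken: (104 − 104.1875)² / 104.1875 = 0.0003
χ² = 0.0925 + 0.0010 + 0.2346 + 0.0003 = 0.3284 ≈ 0.328

0.328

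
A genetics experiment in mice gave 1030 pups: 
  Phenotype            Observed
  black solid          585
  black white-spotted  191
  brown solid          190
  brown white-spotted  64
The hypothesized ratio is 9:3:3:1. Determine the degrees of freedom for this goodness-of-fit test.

3

A goodness-of-fit test with 4 phenotype classes has df = 4 − 1 = 3.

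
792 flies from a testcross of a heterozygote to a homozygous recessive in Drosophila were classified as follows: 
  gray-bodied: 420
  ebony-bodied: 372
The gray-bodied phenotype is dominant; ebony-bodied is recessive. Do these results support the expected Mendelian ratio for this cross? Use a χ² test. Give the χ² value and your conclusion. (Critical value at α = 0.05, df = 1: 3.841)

2.909; consistent

A testcross of a heterozygote (Aa × aa) gives a 1:1 phenotypic ratio.
Expected counts for N = 792 under a 1:1 ratio (total parts = 2):
  gray-bodied: 792 × 1/2 = 396
  ebony-bodied: 792 × 1/2 = 396
χ² = Σ (O − E)² / E
  gray-bodied: (420 − 396)² / 396 = 1.4545
  ebony-bodied: (372 − 396)² / 396 = 1.4545
χ² = 1.4545 + 1.4545 = 2.909
Degrees of freedom = 2 − 1 = 1; critical value at α = 0.05 is 3.841.
Since 2.909 < 3.841, we fail to reject the null hypothesis — the data are consistent with the 1:1 ratio.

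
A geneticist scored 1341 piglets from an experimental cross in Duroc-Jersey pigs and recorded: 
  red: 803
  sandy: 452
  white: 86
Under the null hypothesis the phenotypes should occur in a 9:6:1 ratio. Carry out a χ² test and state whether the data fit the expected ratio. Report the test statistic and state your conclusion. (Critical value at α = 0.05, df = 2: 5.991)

8.347; not consistent

Expected counts for N = 1341 under a 9:6:1 ratio (total parts = 16):
  red: 1341 × 9/16 = 754.3125
  sandy: 1341 × 6/16 = 502.875
  white: 1341 × 1/16 = 83.8125
χ² = Σ (O − E)² / E
  red: (803 − 754.3125)² / 754.3125 = 3.1426
  sandy: (452 − 502.875)² / 502.875 = 5.1469
  white: (86 − 83.8125)² / 83.8125 = 0.0571
χ² = 3.1426 + 5.1469 + 0.0571 = 8.3466 ≈ 8.347
Degrees of freedom = 3 − 1 = 2; critical value at α = 0.05 is 5.991.
Since 8.347 > 5.991, we reject the null hypothesis — the data do not fit the 9:6:1 ratio.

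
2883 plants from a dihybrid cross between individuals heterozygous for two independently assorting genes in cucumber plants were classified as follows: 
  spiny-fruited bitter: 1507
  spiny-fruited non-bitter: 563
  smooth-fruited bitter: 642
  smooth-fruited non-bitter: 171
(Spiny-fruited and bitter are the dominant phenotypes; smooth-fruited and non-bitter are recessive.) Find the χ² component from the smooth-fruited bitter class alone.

19.035

A dihybrid F₂ with independent assortment and complete dominance at both loci gives a 9:3:3:1 phenotypic ratio.
Expected counts for N = 2883 under a 9:3:3:1 ratio (total parts = 16):
  spiny-fruited bitter: 2883 × 9/16 = 1621.6875
  spiny-fruited non-bitter: 2883 × 3/16 = 540.5625
  smooth-fruited bitter: 2883 × 3/16 = 540.5625
  smooth-fruited non-bitter: 2883 × 1/16 = 180.1875
Contribution of smooth-fruited bitter: (642 − 540.5625)² / 540.5625 = 19.0349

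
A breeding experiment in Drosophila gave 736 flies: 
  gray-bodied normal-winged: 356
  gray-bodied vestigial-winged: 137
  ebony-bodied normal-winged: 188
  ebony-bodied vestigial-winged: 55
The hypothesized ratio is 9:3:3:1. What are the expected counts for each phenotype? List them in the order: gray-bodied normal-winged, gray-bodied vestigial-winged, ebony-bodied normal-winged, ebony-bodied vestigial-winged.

Under the 9:3:3:1 hypothesis (Σ ratio = 16, N = 736):
  gray-bodied normal-winged: 736 × 9/16 = 414
  gray-bodied vestigial-winged: 736 × 3/16 = 138
  ebony-bodied normal-winged: 736 × 3/16 = 138
  ebony-bodied vestigial-winged: 736 × 1/16 = 46

414, 138, 138, 46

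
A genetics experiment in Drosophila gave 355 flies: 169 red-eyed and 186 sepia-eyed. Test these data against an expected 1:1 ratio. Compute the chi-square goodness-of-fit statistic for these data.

0.814

Expected counts for N = 355 under a 1:1 ratio (total parts = 2):
  red-eyed: 355 × 1/2 = 177.5
  sepia-eyed: 355 × 1/2 = 177.5
χ² = Σ (O − E)² / E
  red-eyed: (169 − 177.5)² / 177.5 = 0.4070
  sepia-eyed: (186 − 177.5)² / 177.5 = 0.4070
χ² = 0.4070 + 0.4070 = 0.814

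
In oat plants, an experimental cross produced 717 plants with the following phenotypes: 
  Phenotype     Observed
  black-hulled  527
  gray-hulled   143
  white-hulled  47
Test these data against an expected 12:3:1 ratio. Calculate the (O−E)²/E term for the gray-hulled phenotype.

0.545

Expected counts for N = 717 under a 12:3:1 ratio (total parts = 16):
  black-hulled: 717 × 12/16 = 537.75
  gray-hulled: 717 × 3/16 = 134.4375
  white-hulled: 717 × 1/16 = 44.8125
Contribution of gray-hulled: (143 − 134.4375)² / 134.4375 = 0.5454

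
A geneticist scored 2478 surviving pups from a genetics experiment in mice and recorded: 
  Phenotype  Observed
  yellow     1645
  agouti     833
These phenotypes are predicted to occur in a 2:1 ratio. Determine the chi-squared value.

The 2:1 ratio has 3 parts, so with N = 2478 the expected counts are:
  yellow: 2478 × 2/3 = 1652
  agouti: 2478 × 1/3 = 826
χ² = Σ (O − E)² / E
  yellow: (1645 − 1652)² / 1652 = 0.0297
  agouti: (833 − 826)² / 826 = 0.0593
χ² = 0.0297 + 0.0593 = 0.089

0.089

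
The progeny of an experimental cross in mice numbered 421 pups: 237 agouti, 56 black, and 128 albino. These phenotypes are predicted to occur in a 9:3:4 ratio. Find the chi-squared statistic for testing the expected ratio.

11.583

Under the 9:3:4 hypothesis (Σ ratio = 16, N = 421):
  agouti: 421 × 9/16 = 236.8125
  black: 421 × 3/16 = 78.9375
  albino: 421 × 4/16 = 105.25
χ² = Σ (O − E)² / E
  agouti: (237 − 236.8125)² / 236.8125 = 0.0001
  black: (56 − 78.9375)² / 78.9375 = 6.6651
  albino: (128 − 105.25)² / 105.25 = 4.9175
χ² = 0.0001 + 6.6651 + 4.9175 = 11.5827 ≈ 11.583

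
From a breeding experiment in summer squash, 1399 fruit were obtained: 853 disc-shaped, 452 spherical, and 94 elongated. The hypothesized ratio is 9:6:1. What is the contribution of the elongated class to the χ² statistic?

Under the 9:6:1 hypothesis (Σ ratio = 16, N = 1399):
  disc-shaped: 1399 × 9/16 = 786.9375
  spherical: 1399 × 6/16 = 524.625
  elongated: 1399 × 1/16 = 87.4375
Contribution of elongated: (94 − 87.4375)² / 87.4375 = 0.4925

0.493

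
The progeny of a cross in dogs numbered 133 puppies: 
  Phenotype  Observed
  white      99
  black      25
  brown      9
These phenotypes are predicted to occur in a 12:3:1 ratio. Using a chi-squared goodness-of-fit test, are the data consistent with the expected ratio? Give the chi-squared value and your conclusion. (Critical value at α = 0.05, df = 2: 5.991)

Under the 12:3:1 hypothesis (Σ ratio = 16, N = 133):
  white: 133 × 12/16 = 99.75
  black: 133 × 3/16 = 24.9375
  brown: 133 × 1/16 = 8.3125
χ² = Σ (O − E)² / E
  white: (99 − 99.75)² / 99.75 = 0.0056
  black: (25 − 24.9375)² / 24.9375 = 0.0002
  brown: (9 − 8.3125)² / 8.3125 = 0.0569
χ² = 0.0056 + 0.0002 + 0.0569 = 0.0627 ≈ 0.063
Degrees of freedom = 3 − 1 = 2; critical value at α = 0.05 is 5.991.
Since 0.063 < 5.991, we fail to reject the null hypothesis — the data are consistent with the 12:3:1 ratio.

0.063; consistent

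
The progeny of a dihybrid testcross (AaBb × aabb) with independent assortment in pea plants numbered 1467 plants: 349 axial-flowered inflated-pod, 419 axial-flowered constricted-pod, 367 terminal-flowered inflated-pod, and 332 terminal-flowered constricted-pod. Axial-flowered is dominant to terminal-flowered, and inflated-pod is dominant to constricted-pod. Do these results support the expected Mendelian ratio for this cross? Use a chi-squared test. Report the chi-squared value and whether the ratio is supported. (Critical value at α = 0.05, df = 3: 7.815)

A dihybrid testcross with independent assortment gives a 1:1:1:1 ratio.
The 1:1:1:1 ratio has 4 parts, so with N = 1467 the expected counts are:
  axial-flowered inflated-pod: 1467 × 1/4 = 366.75
  axial-flowered constricted-pod: 1467 × 1/4 = 366.75
  terminal-flowered inflated-pod: 1467 × 1/4 = 366.75
  terminal-flowered constricted-pod: 1467 × 1/4 = 366.75
χ² = Σ (O − E)² / E
  axial-flowered inflated-pod: (349 − 366.75)² / 366.75 = 0.8591
  axial-flowered constricted-pod: (419 − 366.75)² / 366.75 = 7.4439
  terminal-flowered inflated-pod: (367 − 366.75)² / 366.75 = 0.0002
  terminal-flowered constricted-pod: (332 − 366.75)² / 366.75 = 3.2926
χ² = 0.8591 + 7.4439 + 0.0002 + 3.2926 = 11.5958 ≈ 11.596
Degrees of freedom = 4 − 1 = 3; critical value at α = 0.05 is 7.815.
Since 11.596 > 7.815, we reject the null hypothesis — the data do not fit the 1:1:1:1 ratio.

11.596; not consistent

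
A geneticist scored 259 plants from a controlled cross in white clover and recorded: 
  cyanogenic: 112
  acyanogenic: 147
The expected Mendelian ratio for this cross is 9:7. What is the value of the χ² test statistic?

Total ratio parts = 16. Expected numbers out of 259:
  cyanogenic: 259 × 9/16 = 145.6875
  acyanogenic: 259 × 7/16 = 113.3125
χ² = Σ (O − E)² / E
  cyanogenic: (112 − 145.6875)² / 145.6875 = 7.7896
  acyanogenic: (147 − 113.3125)² / 113.3125 = 10.0152
χ² = 7.7896 + 10.0152 = 17.8048 ≈ 17.805

17.805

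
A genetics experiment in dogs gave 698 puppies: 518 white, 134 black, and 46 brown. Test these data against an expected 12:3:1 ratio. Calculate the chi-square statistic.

The 12:3:1 ratio has 16 parts, so with N = 698 the expected counts are:
  white: 698 × 12/16 = 523.5
  black: 698 × 3/16 = 130.875
  brown: 698 × 1/16 = 43.625
χ² = Σ (O − E)² / E
  white: (518 − 523.5)² / 523.5 = 0.0578
  black: (134 − 130.875)² / 130.875 = 0.0746
  brown: (46 − 43.625)² / 43.625 = 0.1293
χ² = 0.0578 + 0.0746 + 0.1293 = 0.2617 ≈ 0.262

0.262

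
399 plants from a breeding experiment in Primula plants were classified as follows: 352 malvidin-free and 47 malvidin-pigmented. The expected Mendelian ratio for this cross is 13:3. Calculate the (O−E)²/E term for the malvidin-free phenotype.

2.386

Expected counts for N = 399 under a 13:3 ratio (total parts = 16):
  malvidin-free: 399 × 13/16 = 324.1875
  malvidin-pigmented: 399 × 3/16 = 74.8125
Contribution of malvidin-free: (352 − 324.1875)² / 324.1875 = 2.3861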